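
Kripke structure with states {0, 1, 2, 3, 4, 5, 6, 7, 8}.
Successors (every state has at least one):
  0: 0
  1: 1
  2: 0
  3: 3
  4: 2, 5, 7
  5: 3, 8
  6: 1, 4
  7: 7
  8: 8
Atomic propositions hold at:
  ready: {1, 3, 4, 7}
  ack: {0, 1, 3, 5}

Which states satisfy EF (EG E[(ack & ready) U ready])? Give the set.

Sat(ack & ready) = {1, 3}
E[(ack & ready) U ready]: least fixpoint, start Z0 = Sat(ready) = {1, 3, 4, 7}, add states in Sat(ack & ready) with some successor in Z. Already a fixed point.
Sat(E[(ack & ready) U ready]) = {1, 3, 4, 7}
EG E[(ack & ready) U ready]: greatest fixpoint, start Z0 = {1, 3, 4, 7}, keep only states in Sat with some successor in Z. Already a fixed point.
Sat(EG E[(ack & ready) U ready]) = {1, 3, 4, 7}
EF (EG E[(ack & ready) U ready]): least fixpoint, start Z0 = {1, 3, 4, 7}, add states with some successor in Z. Z1 = {1, 3, 4, 5, 6, 7}; fixed.
Sat(EF (EG E[(ack & ready) U ready])) = {1, 3, 4, 5, 6, 7}

{1, 3, 4, 5, 6, 7}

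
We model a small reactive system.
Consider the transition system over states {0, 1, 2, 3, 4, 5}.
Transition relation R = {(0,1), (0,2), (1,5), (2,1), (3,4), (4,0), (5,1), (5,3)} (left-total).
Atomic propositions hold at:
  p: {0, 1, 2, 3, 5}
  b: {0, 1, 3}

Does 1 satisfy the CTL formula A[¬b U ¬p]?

Sat(¬b) = {2, 4, 5}
Sat(¬p) = {4}
A[¬b U ¬p]: least fixpoint, start Z0 = Sat(¬p) = {4}, add states in Sat(¬b) with every successor in Z. Already a fixed point.
Sat(A[¬b U ¬p]) = {4}
1 ∉ Sat(A[¬b U ¬p]) = {4}, so the formula does not hold at 1.

No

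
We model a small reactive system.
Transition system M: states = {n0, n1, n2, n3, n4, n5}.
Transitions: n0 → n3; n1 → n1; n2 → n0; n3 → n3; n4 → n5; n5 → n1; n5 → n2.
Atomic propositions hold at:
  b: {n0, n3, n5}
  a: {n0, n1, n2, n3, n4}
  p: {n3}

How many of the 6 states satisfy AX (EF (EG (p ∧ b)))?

4

Sat(p ∧ b) = {n3}
EG (p ∧ b): greatest fixpoint, start Z0 = {n3}, keep only states in Sat with some successor in Z. Already a fixed point.
Sat(EG (p ∧ b)) = {n3}
EF (EG (p ∧ b)): least fixpoint, start Z0 = {n3}, add states with some successor in Z. Z1 = {n0, n3}; Z2 = {n0, n2, n3}; Z3 = {n0, n2, n3, n5}; Z4 = {n0, n2, n3, n4, n5}; fixed.
Sat(EF (EG (p ∧ b))) = {n0, n2, n3, n4, n5}
Sat(AX (EF (EG (p ∧ b)))) = {s : every successor in {n0, n2, n3, n4, n5}} = {n0, n2, n3, n4}
|Sat(AX (EF (EG (p ∧ b))))| = |{n0, n2, n3, n4}| = 4.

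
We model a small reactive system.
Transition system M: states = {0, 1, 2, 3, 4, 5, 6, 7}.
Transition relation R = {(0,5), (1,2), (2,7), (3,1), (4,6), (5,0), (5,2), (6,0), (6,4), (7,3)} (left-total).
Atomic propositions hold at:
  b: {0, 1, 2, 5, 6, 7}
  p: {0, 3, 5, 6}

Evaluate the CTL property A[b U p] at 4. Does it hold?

A[b U p]: least fixpoint, start Z0 = Sat(p) = {0, 3, 5, 6}, add states in Sat(b) with every successor in Z. Z1 = {0, 3, 5, 6, 7}; Z2 = {0, 2, 3, 5, 6, 7}; Z3 = {0, 1, 2, 3, 5, 6, 7}; fixed.
Sat(A[b U p]) = {0, 1, 2, 3, 5, 6, 7}
4 ∉ Sat(A[b U p]) = {0, 1, 2, 3, 5, 6, 7}, so the formula does not hold at 4.

No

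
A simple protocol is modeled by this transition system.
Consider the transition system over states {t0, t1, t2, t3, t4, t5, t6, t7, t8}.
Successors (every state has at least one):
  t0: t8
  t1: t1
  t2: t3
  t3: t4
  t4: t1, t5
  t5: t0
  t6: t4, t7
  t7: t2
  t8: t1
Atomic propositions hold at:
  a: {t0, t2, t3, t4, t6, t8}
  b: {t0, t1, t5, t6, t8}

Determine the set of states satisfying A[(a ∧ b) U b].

{t0, t1, t5, t6, t8}

Sat(a ∧ b) = {t0, t6, t8}
A[(a ∧ b) U b]: least fixpoint, start Z0 = Sat(b) = {t0, t1, t5, t6, t8}, add states in Sat(a ∧ b) with every successor in Z. Already a fixed point.
Sat(A[(a ∧ b) U b]) = {t0, t1, t5, t6, t8}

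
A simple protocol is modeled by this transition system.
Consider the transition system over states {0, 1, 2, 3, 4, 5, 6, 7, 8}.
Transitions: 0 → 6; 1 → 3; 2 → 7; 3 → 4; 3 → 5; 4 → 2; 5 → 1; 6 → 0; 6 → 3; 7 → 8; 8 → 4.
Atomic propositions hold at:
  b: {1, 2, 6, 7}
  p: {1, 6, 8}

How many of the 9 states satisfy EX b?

4

Sat(EX b) = {s : some successor in {1, 2, 6, 7}} = {0, 2, 4, 5}
|Sat(EX b)| = |{0, 2, 4, 5}| = 4.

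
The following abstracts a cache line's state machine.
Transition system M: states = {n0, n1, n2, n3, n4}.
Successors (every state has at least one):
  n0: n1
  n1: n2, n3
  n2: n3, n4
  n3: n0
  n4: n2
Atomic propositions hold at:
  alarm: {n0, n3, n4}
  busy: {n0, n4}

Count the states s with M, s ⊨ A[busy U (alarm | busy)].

3

Sat(alarm | busy) = {n0, n3, n4}
A[busy U (alarm | busy)]: least fixpoint, start Z0 = Sat((alarm | busy)) = {n0, n3, n4}, add states in Sat(busy) with every successor in Z. Already a fixed point.
Sat(A[busy U (alarm | busy)]) = {n0, n3, n4}
|Sat(A[busy U (alarm | busy)])| = |{n0, n3, n4}| = 3.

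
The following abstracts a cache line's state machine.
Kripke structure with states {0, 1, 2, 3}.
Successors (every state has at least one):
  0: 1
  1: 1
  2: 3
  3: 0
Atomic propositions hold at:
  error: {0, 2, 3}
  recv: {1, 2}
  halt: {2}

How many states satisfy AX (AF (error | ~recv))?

Sat(~recv) = {0, 3}
Sat(error | ~recv) = {0, 2, 3}
AF (error | ~recv): least fixpoint, start Z0 = {0, 2, 3}, add states with every successor in Z. Already a fixed point.
Sat(AF (error | ~recv)) = {0, 2, 3}
Sat(AX (AF (error | ~recv))) = {s : every successor in {0, 2, 3}} = {2, 3}
|Sat(AX (AF (error | ~recv)))| = |{2, 3}| = 2.

2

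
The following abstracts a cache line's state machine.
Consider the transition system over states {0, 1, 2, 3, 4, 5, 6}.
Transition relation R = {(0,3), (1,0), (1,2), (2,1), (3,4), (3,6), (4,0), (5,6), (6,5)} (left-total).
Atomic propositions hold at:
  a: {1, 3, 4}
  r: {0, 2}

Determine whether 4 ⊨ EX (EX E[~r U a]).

Yes

Sat(~r) = {1, 3, 4, 5, 6}
E[~r U a]: least fixpoint, start Z0 = Sat(a) = {1, 3, 4}, add states in Sat(~r) with some successor in Z. Already a fixed point.
Sat(E[~r U a]) = {1, 3, 4}
Sat(EX E[~r U a]) = {s : some successor in {1, 3, 4}} = {0, 2, 3}
Sat(EX (EX E[~r U a])) = {s : some successor in {0, 2, 3}} = {0, 1, 4}
4 ∈ Sat(EX (EX E[~r U a])) = {0, 1, 4}, so the formula holds at 4.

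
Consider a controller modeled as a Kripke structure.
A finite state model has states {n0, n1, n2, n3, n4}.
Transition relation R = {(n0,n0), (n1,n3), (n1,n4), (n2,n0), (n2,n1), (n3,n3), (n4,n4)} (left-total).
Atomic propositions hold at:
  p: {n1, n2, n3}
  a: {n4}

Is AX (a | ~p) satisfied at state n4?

Sat(~p) = {n0, n4}
Sat(a | ~p) = {n0, n4}
Sat(AX (a | ~p)) = {s : every successor in {n0, n4}} = {n0, n4}
n4 ∈ Sat(AX (a | ~p)) = {n0, n4}, so the formula holds at n4.

Yes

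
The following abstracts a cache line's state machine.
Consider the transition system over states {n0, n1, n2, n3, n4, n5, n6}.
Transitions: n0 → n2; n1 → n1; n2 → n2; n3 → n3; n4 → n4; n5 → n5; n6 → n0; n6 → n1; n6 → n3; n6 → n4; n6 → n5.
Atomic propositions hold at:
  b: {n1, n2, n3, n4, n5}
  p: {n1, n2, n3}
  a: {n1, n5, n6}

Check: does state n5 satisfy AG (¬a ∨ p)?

Sat(¬a) = {n0, n2, n3, n4}
Sat(¬a ∨ p) = {n0, n1, n2, n3, n4}
AG (¬a ∨ p): greatest fixpoint, start Z0 = {n0, n1, n2, n3, n4}, keep only states in Sat with every successor in Z. Already a fixed point.
Sat(AG (¬a ∨ p)) = {n0, n1, n2, n3, n4}
n5 ∉ Sat(AG (¬a ∨ p)) = {n0, n1, n2, n3, n4}, so the formula does not hold at n5.

No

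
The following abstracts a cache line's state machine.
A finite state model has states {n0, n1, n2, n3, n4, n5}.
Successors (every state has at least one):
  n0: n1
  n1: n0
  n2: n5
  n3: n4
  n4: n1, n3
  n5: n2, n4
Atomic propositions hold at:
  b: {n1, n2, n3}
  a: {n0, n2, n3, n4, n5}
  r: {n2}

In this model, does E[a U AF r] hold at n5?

Yes

AF r: least fixpoint, start Z0 = {n2}, add states with every successor in Z. Already a fixed point.
Sat(AF r) = {n2}
E[a U AF r]: least fixpoint, start Z0 = Sat(AF r) = {n2}, add states in Sat(a) with some successor in Z. Z1 = {n2, n5}; fixed.
Sat(E[a U AF r]) = {n2, n5}
n5 ∈ Sat(E[a U AF r]) = {n2, n5}, so the formula holds at n5.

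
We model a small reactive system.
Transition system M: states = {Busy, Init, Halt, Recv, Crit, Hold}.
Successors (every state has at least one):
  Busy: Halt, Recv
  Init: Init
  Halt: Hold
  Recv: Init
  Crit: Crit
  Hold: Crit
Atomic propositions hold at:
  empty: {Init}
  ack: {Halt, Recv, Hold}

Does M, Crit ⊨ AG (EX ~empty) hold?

Sat(~empty) = {Busy, Halt, Recv, Crit, Hold}
Sat(EX ~empty) = {s : some successor in {Busy, Halt, Recv, Crit, Hold}} = {Busy, Halt, Crit, Hold}
AG (EX ~empty): greatest fixpoint, start Z0 = {Busy, Halt, Crit, Hold}, keep only states in Sat with every successor in Z. Z1 = {Halt, Crit, Hold}; fixed.
Sat(AG (EX ~empty)) = {Halt, Crit, Hold}
Crit ∈ Sat(AG (EX ~empty)) = {Halt, Crit, Hold}, so the formula holds at Crit.

Yes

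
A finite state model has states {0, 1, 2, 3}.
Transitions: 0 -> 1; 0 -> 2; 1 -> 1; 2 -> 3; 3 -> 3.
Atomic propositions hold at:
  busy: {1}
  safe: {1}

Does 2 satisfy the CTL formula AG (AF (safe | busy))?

Sat(safe | busy) = {1}
AF (safe | busy): least fixpoint, start Z0 = {1}, add states with every successor in Z. Already a fixed point.
Sat(AF (safe | busy)) = {1}
AG (AF (safe | busy)): greatest fixpoint, start Z0 = {1}, keep only states in Sat with every successor in Z. Already a fixed point.
Sat(AG (AF (safe | busy))) = {1}
2 ∉ Sat(AG (AF (safe | busy))) = {1}, so the formula does not hold at 2.

No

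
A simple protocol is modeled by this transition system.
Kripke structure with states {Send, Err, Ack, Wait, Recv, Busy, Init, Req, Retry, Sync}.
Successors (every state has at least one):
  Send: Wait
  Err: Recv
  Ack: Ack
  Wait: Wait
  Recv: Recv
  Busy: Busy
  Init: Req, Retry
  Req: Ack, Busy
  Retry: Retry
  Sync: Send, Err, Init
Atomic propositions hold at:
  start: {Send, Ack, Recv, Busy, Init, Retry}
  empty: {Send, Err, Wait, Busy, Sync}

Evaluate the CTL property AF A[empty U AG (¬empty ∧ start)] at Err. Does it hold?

Sat(¬empty) = {Ack, Recv, Init, Req, Retry}
Sat(¬empty ∧ start) = {Ack, Recv, Init, Retry}
AG (¬empty ∧ start): greatest fixpoint, start Z0 = {Ack, Recv, Init, Retry}, keep only states in Sat with every successor in Z. Z1 = {Ack, Recv, Retry}; fixed.
Sat(AG (¬empty ∧ start)) = {Ack, Recv, Retry}
A[empty U AG (¬empty ∧ start)]: least fixpoint, start Z0 = Sat(AG (¬empty ∧ start)) = {Ack, Recv, Retry}, add states in Sat(empty) with every successor in Z. Z1 = {Err, Ack, Recv, Retry}; fixed.
Sat(A[empty U AG (¬empty ∧ start)]) = {Err, Ack, Recv, Retry}
AF A[empty U AG (¬empty ∧ start)]: least fixpoint, start Z0 = {Err, Ack, Recv, Retry}, add states with every successor in Z. Already a fixed point.
Sat(AF A[empty U AG (¬empty ∧ start)]) = {Err, Ack, Recv, Retry}
Err ∈ Sat(AF A[empty U AG (¬empty ∧ start)]) = {Err, Ack, Recv, Retry}, so the formula holds at Err.

Yes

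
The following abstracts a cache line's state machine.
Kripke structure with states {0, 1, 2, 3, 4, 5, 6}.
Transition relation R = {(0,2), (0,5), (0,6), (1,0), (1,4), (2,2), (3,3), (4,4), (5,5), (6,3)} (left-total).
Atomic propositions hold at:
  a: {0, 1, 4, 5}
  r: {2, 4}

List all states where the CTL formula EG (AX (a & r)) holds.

{4}

Sat(a & r) = {4}
Sat(AX (a & r)) = {s : every successor in {4}} = {4}
EG (AX (a & r)): greatest fixpoint, start Z0 = {4}, keep only states in Sat with some successor in Z. Already a fixed point.
Sat(EG (AX (a & r))) = {4}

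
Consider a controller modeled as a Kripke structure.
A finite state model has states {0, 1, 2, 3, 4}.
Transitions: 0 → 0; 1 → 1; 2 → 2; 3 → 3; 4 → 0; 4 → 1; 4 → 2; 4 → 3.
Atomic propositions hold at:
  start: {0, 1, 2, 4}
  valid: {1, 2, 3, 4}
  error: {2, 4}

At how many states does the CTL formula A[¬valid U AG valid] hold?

3

Sat(¬valid) = {0}
AG valid: greatest fixpoint, start Z0 = {1, 2, 3, 4}, keep only states in Sat with every successor in Z. Z1 = {1, 2, 3}; fixed.
Sat(AG valid) = {1, 2, 3}
A[¬valid U AG valid]: least fixpoint, start Z0 = Sat(AG valid) = {1, 2, 3}, add states in Sat(¬valid) with every successor in Z. Already a fixed point.
Sat(A[¬valid U AG valid]) = {1, 2, 3}
|Sat(A[¬valid U AG valid])| = |{1, 2, 3}| = 3.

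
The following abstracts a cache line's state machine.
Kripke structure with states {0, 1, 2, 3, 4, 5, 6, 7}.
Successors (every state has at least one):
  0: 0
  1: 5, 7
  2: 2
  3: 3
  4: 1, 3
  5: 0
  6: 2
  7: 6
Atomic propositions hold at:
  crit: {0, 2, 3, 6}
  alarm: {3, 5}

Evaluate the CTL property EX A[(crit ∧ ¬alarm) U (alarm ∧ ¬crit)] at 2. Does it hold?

Sat(¬alarm) = {0, 1, 2, 4, 6, 7}
Sat(crit ∧ ¬alarm) = {0, 2, 6}
Sat(¬crit) = {1, 4, 5, 7}
Sat(alarm ∧ ¬crit) = {5}
A[(crit ∧ ¬alarm) U (alarm ∧ ¬crit)]: least fixpoint, start Z0 = Sat((alarm ∧ ¬crit)) = {5}, add states in Sat(crit ∧ ¬alarm) with every successor in Z. Already a fixed point.
Sat(A[(crit ∧ ¬alarm) U (alarm ∧ ¬crit)]) = {5}
Sat(EX A[(crit ∧ ¬alarm) U (alarm ∧ ¬crit)]) = {s : some successor in {5}} = {1}
2 ∉ Sat(EX A[(crit ∧ ¬alarm) U (alarm ∧ ¬crit)]) = {1}, so the formula does not hold at 2.

No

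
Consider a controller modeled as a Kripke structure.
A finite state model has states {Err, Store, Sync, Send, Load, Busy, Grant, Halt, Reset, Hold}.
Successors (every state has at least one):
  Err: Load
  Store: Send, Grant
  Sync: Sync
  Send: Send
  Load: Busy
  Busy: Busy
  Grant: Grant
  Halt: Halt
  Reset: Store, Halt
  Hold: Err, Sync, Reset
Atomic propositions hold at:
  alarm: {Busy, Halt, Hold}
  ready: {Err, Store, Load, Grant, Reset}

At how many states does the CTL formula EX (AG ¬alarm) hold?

Sat(¬alarm) = {Err, Store, Sync, Send, Load, Grant, Reset}
AG ¬alarm: greatest fixpoint, start Z0 = {Err, Store, Sync, Send, Load, Grant, Reset}, keep only states in Sat with every successor in Z. Z1 = {Err, Store, Sync, Send, Grant}; Z2 = {Store, Sync, Send, Grant}; fixed.
Sat(AG ¬alarm) = {Store, Sync, Send, Grant}
Sat(EX (AG ¬alarm)) = {s : some successor in {Store, Sync, Send, Grant}} = {Store, Sync, Send, Grant, Reset, Hold}
|Sat(EX (AG ¬alarm))| = |{Store, Sync, Send, Grant, Reset, Hold}| = 6.

6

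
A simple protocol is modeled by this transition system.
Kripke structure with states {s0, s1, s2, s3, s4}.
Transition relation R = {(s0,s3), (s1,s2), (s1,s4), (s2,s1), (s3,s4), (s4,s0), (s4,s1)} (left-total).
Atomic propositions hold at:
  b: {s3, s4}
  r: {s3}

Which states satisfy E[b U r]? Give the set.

E[b U r]: least fixpoint, start Z0 = Sat(r) = {s3}, add states in Sat(b) with some successor in Z. Already a fixed point.
Sat(E[b U r]) = {s3}

{s3}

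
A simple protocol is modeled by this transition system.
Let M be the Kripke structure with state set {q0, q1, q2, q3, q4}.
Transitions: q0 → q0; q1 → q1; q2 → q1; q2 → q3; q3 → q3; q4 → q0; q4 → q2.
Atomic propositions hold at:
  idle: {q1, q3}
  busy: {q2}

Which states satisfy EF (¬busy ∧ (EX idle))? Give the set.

Sat(¬busy) = {q0, q1, q3, q4}
Sat(EX idle) = {s : some successor in {q1, q3}} = {q1, q2, q3}
Sat(¬busy ∧ (EX idle)) = {q1, q3}
EF (¬busy ∧ (EX idle)): least fixpoint, start Z0 = {q1, q3}, add states with some successor in Z. Z1 = {q1, q2, q3}; Z2 = {q1, q2, q3, q4}; fixed.
Sat(EF (¬busy ∧ (EX idle))) = {q1, q2, q3, q4}

{q1, q2, q3, q4}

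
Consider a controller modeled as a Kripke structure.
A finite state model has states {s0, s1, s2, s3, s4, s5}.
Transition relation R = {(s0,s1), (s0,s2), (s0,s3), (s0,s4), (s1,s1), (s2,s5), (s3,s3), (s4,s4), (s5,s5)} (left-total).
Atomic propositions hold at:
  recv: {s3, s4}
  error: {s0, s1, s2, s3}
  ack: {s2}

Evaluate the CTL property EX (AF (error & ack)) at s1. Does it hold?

Sat(error & ack) = {s2}
AF (error & ack): least fixpoint, start Z0 = {s2}, add states with every successor in Z. Already a fixed point.
Sat(AF (error & ack)) = {s2}
Sat(EX (AF (error & ack))) = {s : some successor in {s2}} = {s0}
s1 ∉ Sat(EX (AF (error & ack))) = {s0}, so the formula does not hold at s1.

No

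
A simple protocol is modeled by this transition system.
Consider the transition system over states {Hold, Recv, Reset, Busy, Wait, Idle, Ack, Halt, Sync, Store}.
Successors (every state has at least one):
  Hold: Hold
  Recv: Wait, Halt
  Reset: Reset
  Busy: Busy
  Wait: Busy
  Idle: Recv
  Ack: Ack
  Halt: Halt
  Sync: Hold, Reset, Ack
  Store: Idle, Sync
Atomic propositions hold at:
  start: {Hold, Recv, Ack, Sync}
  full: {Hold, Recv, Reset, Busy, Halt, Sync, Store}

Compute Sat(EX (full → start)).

{Hold, Recv, Idle, Ack, Sync, Store}

Sat(full → start) = {Hold, Recv, Wait, Idle, Ack, Sync}
Sat(EX (full → start)) = {s : some successor in {Hold, Recv, Wait, Idle, Ack, Sync}} = {Hold, Recv, Idle, Ack, Sync, Store}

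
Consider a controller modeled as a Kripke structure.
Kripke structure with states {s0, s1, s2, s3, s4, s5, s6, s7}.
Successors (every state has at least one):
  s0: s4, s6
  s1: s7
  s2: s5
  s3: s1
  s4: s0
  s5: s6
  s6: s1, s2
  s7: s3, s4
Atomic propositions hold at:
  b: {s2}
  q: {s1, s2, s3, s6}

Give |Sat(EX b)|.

1

Sat(EX b) = {s : some successor in {s2}} = {s6}
|Sat(EX b)| = |{s6}| = 1.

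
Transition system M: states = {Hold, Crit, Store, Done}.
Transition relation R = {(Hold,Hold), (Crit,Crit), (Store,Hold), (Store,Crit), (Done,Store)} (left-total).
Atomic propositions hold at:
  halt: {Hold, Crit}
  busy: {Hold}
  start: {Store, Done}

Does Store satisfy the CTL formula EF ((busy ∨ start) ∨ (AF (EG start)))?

Yes

Sat(busy ∨ start) = {Hold, Store, Done}
EG start: greatest fixpoint, start Z0 = {Store, Done}, keep only states in Sat with some successor in Z. Z1 = {Done}; Z2 = ∅; fixed.
Sat(EG start) = ∅
AF (EG start): least fixpoint, start Z0 = ∅, add states with every successor in Z. Already a fixed point.
Sat(AF (EG start)) = ∅
Sat((busy ∨ start) ∨ (AF (EG start))) = {Hold, Store, Done}
EF ((busy ∨ start) ∨ (AF (EG start))): least fixpoint, start Z0 = {Hold, Store, Done}, add states with some successor in Z. Already a fixed point.
Sat(EF ((busy ∨ start) ∨ (AF (EG start)))) = {Hold, Store, Done}
Store ∈ Sat(EF ((busy ∨ start) ∨ (AF (EG start)))) = {Hold, Store, Done}, so the formula holds at Store.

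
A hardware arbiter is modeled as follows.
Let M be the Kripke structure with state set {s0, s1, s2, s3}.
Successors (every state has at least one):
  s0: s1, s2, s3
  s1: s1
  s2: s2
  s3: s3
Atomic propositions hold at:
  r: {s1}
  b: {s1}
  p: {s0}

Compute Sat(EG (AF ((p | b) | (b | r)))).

{s0, s1}

Sat(p | b) = {s0, s1}
Sat(b | r) = {s1}
Sat((p | b) | (b | r)) = {s0, s1}
AF ((p | b) | (b | r)): least fixpoint, start Z0 = {s0, s1}, add states with every successor in Z. Already a fixed point.
Sat(AF ((p | b) | (b | r))) = {s0, s1}
EG (AF ((p | b) | (b | r))): greatest fixpoint, start Z0 = {s0, s1}, keep only states in Sat with some successor in Z. Already a fixed point.
Sat(EG (AF ((p | b) | (b | r)))) = {s0, s1}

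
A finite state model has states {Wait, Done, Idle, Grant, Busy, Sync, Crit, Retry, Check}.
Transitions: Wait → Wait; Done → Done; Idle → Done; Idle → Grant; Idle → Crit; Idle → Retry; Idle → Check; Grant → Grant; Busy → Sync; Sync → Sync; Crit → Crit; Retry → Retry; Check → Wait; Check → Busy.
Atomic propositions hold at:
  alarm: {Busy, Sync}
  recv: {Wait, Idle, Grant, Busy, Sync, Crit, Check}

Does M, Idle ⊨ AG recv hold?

AG recv: greatest fixpoint, start Z0 = {Wait, Idle, Grant, Busy, Sync, Crit, Check}, keep only states in Sat with every successor in Z. Z1 = {Wait, Grant, Busy, Sync, Crit, Check}; fixed.
Sat(AG recv) = {Wait, Grant, Busy, Sync, Crit, Check}
Idle ∉ Sat(AG recv) = {Wait, Grant, Busy, Sync, Crit, Check}, so the formula does not hold at Idle.

No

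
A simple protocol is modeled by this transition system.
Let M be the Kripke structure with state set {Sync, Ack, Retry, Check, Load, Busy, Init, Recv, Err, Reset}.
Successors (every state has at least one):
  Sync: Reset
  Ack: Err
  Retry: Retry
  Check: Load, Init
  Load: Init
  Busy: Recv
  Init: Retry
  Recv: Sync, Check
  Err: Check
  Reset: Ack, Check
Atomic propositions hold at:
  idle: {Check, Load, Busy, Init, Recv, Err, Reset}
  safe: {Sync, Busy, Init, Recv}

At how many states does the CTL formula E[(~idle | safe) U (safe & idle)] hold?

Sat(~idle) = {Sync, Ack, Retry}
Sat(~idle | safe) = {Sync, Ack, Retry, Busy, Init, Recv}
Sat(safe & idle) = {Busy, Init, Recv}
E[(~idle | safe) U (safe & idle)]: least fixpoint, start Z0 = Sat((safe & idle)) = {Busy, Init, Recv}, add states in Sat(~idle | safe) with some successor in Z. Already a fixed point.
Sat(E[(~idle | safe) U (safe & idle)]) = {Busy, Init, Recv}
|Sat(E[(~idle | safe) U (safe & idle)])| = |{Busy, Init, Recv}| = 3.

3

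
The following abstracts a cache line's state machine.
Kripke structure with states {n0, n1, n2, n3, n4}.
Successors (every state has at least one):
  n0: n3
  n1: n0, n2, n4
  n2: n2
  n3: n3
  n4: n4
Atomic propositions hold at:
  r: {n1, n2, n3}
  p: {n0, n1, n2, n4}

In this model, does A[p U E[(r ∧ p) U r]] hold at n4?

No

Sat(r ∧ p) = {n1, n2}
E[(r ∧ p) U r]: least fixpoint, start Z0 = Sat(r) = {n1, n2, n3}, add states in Sat(r ∧ p) with some successor in Z. Already a fixed point.
Sat(E[(r ∧ p) U r]) = {n1, n2, n3}
A[p U E[(r ∧ p) U r]]: least fixpoint, start Z0 = Sat(E[(r ∧ p) U r]) = {n1, n2, n3}, add states in Sat(p) with every successor in Z. Z1 = {n0, n1, n2, n3}; fixed.
Sat(A[p U E[(r ∧ p) U r]]) = {n0, n1, n2, n3}
n4 ∉ Sat(A[p U E[(r ∧ p) U r]]) = {n0, n1, n2, n3}, so the formula does not hold at n4.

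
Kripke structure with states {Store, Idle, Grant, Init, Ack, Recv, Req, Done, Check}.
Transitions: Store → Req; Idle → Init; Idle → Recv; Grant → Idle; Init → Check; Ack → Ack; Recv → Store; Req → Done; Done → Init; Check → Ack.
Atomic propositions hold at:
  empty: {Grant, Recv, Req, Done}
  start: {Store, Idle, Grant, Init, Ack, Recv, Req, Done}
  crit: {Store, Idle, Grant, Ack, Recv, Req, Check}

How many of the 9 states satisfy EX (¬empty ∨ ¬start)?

Sat(¬empty) = {Store, Idle, Init, Ack, Check}
Sat(¬start) = {Check}
Sat(¬empty ∨ ¬start) = {Store, Idle, Init, Ack, Check}
Sat(EX (¬empty ∨ ¬start)) = {s : some successor in {Store, Idle, Init, Ack, Check}} = {Idle, Grant, Init, Ack, Recv, Done, Check}
|Sat(EX (¬empty ∨ ¬start))| = |{Idle, Grant, Init, Ack, Recv, Done, Check}| = 7.

7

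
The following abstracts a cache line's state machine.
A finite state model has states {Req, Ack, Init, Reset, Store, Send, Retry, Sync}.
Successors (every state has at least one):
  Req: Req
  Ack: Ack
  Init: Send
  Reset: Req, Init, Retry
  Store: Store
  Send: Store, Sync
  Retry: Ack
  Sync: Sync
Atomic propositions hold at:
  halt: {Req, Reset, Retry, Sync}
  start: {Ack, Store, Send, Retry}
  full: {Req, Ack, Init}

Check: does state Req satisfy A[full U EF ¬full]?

No

Sat(¬full) = {Reset, Store, Send, Retry, Sync}
EF ¬full: least fixpoint, start Z0 = {Reset, Store, Send, Retry, Sync}, add states with some successor in Z. Z1 = {Init, Reset, Store, Send, Retry, Sync}; fixed.
Sat(EF ¬full) = {Init, Reset, Store, Send, Retry, Sync}
A[full U EF ¬full]: least fixpoint, start Z0 = Sat(EF ¬full) = {Init, Reset, Store, Send, Retry, Sync}, add states in Sat(full) with every successor in Z. Already a fixed point.
Sat(A[full U EF ¬full]) = {Init, Reset, Store, Send, Retry, Sync}
Req ∉ Sat(A[full U EF ¬full]) = {Init, Reset, Store, Send, Retry, Sync}, so the formula does not hold at Req.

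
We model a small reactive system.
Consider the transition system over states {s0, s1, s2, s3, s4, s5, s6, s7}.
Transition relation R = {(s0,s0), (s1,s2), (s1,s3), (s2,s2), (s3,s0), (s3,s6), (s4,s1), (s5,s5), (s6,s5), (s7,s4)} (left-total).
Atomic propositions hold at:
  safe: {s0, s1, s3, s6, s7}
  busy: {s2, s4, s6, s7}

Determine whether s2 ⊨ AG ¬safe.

Yes

Sat(¬safe) = {s2, s4, s5}
AG ¬safe: greatest fixpoint, start Z0 = {s2, s4, s5}, keep only states in Sat with every successor in Z. Z1 = {s2, s5}; fixed.
Sat(AG ¬safe) = {s2, s5}
s2 ∈ Sat(AG ¬safe) = {s2, s5}, so the formula holds at s2.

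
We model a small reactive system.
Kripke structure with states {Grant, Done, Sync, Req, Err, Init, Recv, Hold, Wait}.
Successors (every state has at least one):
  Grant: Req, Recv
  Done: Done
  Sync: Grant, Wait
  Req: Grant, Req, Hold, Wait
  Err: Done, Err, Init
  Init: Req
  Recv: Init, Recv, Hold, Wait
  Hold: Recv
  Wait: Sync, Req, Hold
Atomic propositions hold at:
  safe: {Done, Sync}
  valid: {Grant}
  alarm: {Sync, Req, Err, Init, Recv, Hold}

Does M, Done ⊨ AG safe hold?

AG safe: greatest fixpoint, start Z0 = {Done, Sync}, keep only states in Sat with every successor in Z. Z1 = {Done}; fixed.
Sat(AG safe) = {Done}
Done ∈ Sat(AG safe) = {Done}, so the formula holds at Done.

Yes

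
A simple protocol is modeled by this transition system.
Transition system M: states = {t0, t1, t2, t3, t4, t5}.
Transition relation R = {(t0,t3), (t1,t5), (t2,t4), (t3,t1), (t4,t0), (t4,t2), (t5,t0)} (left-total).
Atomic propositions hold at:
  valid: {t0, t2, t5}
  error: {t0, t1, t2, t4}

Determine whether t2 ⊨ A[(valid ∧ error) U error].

Sat(valid ∧ error) = {t0, t2}
A[(valid ∧ error) U error]: least fixpoint, start Z0 = Sat(error) = {t0, t1, t2, t4}, add states in Sat(valid ∧ error) with every successor in Z. Already a fixed point.
Sat(A[(valid ∧ error) U error]) = {t0, t1, t2, t4}
t2 ∈ Sat(A[(valid ∧ error) U error]) = {t0, t1, t2, t4}, so the formula holds at t2.

Yes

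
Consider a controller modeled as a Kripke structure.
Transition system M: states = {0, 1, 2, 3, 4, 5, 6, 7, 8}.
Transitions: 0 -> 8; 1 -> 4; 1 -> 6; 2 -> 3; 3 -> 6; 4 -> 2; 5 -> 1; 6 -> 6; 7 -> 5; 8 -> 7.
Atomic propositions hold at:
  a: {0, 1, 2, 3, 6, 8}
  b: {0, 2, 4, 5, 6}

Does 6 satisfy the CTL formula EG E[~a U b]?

Sat(~a) = {4, 5, 7}
E[~a U b]: least fixpoint, start Z0 = Sat(b) = {0, 2, 4, 5, 6}, add states in Sat(~a) with some successor in Z. Z1 = {0, 2, 4, 5, 6, 7}; fixed.
Sat(E[~a U b]) = {0, 2, 4, 5, 6, 7}
EG E[~a U b]: greatest fixpoint, start Z0 = {0, 2, 4, 5, 6, 7}, keep only states in Sat with some successor in Z. Z1 = {4, 6, 7}; Z2 = {6}; fixed.
Sat(EG E[~a U b]) = {6}
6 ∈ Sat(EG E[~a U b]) = {6}, so the formula holds at 6.

Yes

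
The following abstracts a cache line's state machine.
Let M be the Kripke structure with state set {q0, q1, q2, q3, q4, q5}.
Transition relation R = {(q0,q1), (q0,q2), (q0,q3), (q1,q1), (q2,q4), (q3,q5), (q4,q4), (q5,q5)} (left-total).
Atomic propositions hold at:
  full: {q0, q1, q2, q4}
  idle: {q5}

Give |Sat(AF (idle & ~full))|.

Sat(~full) = {q3, q5}
Sat(idle & ~full) = {q5}
AF (idle & ~full): least fixpoint, start Z0 = {q5}, add states with every successor in Z. Z1 = {q3, q5}; fixed.
Sat(AF (idle & ~full)) = {q3, q5}
|Sat(AF (idle & ~full))| = |{q3, q5}| = 2.

2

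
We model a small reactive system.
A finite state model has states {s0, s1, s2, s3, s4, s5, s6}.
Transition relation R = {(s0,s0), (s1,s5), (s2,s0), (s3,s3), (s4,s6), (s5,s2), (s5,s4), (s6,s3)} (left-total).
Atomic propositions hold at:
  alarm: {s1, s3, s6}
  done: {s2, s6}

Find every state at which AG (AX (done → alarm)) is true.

{s0, s2, s3, s4, s6}

Sat(done → alarm) = {s0, s1, s3, s4, s5, s6}
Sat(AX (done → alarm)) = {s : every successor in {s0, s1, s3, s4, s5, s6}} = {s0, s1, s2, s3, s4, s6}
AG (AX (done → alarm)): greatest fixpoint, start Z0 = {s0, s1, s2, s3, s4, s6}, keep only states in Sat with every successor in Z. Z1 = {s0, s2, s3, s4, s6}; fixed.
Sat(AG (AX (done → alarm))) = {s0, s2, s3, s4, s6}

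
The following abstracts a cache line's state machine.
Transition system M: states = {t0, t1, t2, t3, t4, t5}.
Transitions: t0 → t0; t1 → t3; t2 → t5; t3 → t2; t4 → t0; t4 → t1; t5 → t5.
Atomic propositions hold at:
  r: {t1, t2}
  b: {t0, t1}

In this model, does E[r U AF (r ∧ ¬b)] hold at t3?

Yes

Sat(¬b) = {t2, t3, t4, t5}
Sat(r ∧ ¬b) = {t2}
AF (r ∧ ¬b): least fixpoint, start Z0 = {t2}, add states with every successor in Z. Z1 = {t2, t3}; Z2 = {t1, t2, t3}; fixed.
Sat(AF (r ∧ ¬b)) = {t1, t2, t3}
E[r U AF (r ∧ ¬b)]: least fixpoint, start Z0 = Sat(AF (r ∧ ¬b)) = {t1, t2, t3}, add states in Sat(r) with some successor in Z. Already a fixed point.
Sat(E[r U AF (r ∧ ¬b)]) = {t1, t2, t3}
t3 ∈ Sat(E[r U AF (r ∧ ¬b)]) = {t1, t2, t3}, so the formula holds at t3.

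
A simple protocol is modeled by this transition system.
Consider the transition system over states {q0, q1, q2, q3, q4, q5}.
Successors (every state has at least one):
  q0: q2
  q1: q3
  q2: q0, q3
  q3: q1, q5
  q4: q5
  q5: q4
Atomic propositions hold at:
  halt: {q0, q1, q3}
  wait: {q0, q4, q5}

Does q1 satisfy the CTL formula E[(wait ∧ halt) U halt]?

Yes

Sat(wait ∧ halt) = {q0}
E[(wait ∧ halt) U halt]: least fixpoint, start Z0 = Sat(halt) = {q0, q1, q3}, add states in Sat(wait ∧ halt) with some successor in Z. Already a fixed point.
Sat(E[(wait ∧ halt) U halt]) = {q0, q1, q3}
q1 ∈ Sat(E[(wait ∧ halt) U halt]) = {q0, q1, q3}, so the formula holds at q1.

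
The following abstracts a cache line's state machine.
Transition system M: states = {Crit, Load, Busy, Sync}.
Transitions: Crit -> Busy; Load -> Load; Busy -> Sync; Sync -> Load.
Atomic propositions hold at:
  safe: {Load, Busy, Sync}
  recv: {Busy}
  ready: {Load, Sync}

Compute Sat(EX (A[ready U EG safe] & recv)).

EG safe: greatest fixpoint, start Z0 = {Load, Busy, Sync}, keep only states in Sat with some successor in Z. Already a fixed point.
Sat(EG safe) = {Load, Busy, Sync}
A[ready U EG safe]: least fixpoint, start Z0 = Sat(EG safe) = {Load, Busy, Sync}, add states in Sat(ready) with every successor in Z. Already a fixed point.
Sat(A[ready U EG safe]) = {Load, Busy, Sync}
Sat(A[ready U EG safe] & recv) = {Busy}
Sat(EX (A[ready U EG safe] & recv)) = {s : some successor in {Busy}} = {Crit}

{Crit}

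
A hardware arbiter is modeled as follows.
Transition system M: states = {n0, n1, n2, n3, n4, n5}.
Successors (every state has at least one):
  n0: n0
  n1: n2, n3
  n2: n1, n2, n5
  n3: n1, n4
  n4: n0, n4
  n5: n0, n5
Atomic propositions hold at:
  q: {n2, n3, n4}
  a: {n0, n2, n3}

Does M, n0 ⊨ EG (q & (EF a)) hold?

No

EF a: least fixpoint, start Z0 = {n0, n2, n3}, add states with some successor in Z. Z1 = {n0, n1, n2, n3, n4, n5}; fixed.
Sat(EF a) = {n0, n1, n2, n3, n4, n5}
Sat(q & (EF a)) = {n2, n3, n4}
EG (q & (EF a)): greatest fixpoint, start Z0 = {n2, n3, n4}, keep only states in Sat with some successor in Z. Already a fixed point.
Sat(EG (q & (EF a))) = {n2, n3, n4}
n0 ∉ Sat(EG (q & (EF a))) = {n2, n3, n4}, so the formula does not hold at n0.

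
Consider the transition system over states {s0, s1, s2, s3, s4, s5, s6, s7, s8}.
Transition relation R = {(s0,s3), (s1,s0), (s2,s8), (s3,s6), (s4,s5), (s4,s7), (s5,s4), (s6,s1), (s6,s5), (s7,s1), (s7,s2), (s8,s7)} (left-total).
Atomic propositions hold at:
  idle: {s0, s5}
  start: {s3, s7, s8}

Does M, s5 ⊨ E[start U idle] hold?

E[start U idle]: least fixpoint, start Z0 = Sat(idle) = {s0, s5}, add states in Sat(start) with some successor in Z. Already a fixed point.
Sat(E[start U idle]) = {s0, s5}
s5 ∈ Sat(E[start U idle]) = {s0, s5}, so the formula holds at s5.

Yes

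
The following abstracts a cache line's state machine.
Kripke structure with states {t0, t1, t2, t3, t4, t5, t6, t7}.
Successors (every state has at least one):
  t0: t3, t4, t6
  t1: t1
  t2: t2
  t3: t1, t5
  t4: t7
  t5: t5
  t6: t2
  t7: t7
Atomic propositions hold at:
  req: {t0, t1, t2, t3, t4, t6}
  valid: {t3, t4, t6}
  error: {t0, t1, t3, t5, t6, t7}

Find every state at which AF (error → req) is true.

{t0, t1, t2, t3, t4, t6}

Sat(error → req) = {t0, t1, t2, t3, t4, t6}
AF (error → req): least fixpoint, start Z0 = {t0, t1, t2, t3, t4, t6}, add states with every successor in Z. Already a fixed point.
Sat(AF (error → req)) = {t0, t1, t2, t3, t4, t6}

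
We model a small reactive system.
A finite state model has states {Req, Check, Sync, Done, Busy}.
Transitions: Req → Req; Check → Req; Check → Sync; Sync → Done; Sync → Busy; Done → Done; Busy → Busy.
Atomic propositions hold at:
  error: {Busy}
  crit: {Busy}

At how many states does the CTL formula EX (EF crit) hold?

3

EF crit: least fixpoint, start Z0 = {Busy}, add states with some successor in Z. Z1 = {Sync, Busy}; Z2 = {Check, Sync, Busy}; fixed.
Sat(EF crit) = {Check, Sync, Busy}
Sat(EX (EF crit)) = {s : some successor in {Check, Sync, Busy}} = {Check, Sync, Busy}
|Sat(EX (EF crit))| = |{Check, Sync, Busy}| = 3.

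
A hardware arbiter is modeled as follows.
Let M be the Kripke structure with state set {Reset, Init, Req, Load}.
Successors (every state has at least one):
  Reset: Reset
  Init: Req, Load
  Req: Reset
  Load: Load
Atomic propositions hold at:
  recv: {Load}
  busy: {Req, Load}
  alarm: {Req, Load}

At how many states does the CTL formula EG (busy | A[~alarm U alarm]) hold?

2

Sat(~alarm) = {Reset, Init}
A[~alarm U alarm]: least fixpoint, start Z0 = Sat(alarm) = {Req, Load}, add states in Sat(~alarm) with every successor in Z. Z1 = {Init, Req, Load}; fixed.
Sat(A[~alarm U alarm]) = {Init, Req, Load}
Sat(busy | A[~alarm U alarm]) = {Init, Req, Load}
EG (busy | A[~alarm U alarm]): greatest fixpoint, start Z0 = {Init, Req, Load}, keep only states in Sat with some successor in Z. Z1 = {Init, Load}; fixed.
Sat(EG (busy | A[~alarm U alarm])) = {Init, Load}
|Sat(EG (busy | A[~alarm U alarm]))| = |{Init, Load}| = 2.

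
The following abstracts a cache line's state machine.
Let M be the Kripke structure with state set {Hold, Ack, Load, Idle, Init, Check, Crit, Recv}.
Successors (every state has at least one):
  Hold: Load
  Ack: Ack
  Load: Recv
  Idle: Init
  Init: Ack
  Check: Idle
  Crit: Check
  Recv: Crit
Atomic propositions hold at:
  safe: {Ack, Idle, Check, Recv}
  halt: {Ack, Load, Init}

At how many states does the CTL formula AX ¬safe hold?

Sat(¬safe) = {Hold, Load, Init, Crit}
Sat(AX ¬safe) = {s : every successor in {Hold, Load, Init, Crit}} = {Hold, Idle, Recv}
|Sat(AX ¬safe)| = |{Hold, Idle, Recv}| = 3.

3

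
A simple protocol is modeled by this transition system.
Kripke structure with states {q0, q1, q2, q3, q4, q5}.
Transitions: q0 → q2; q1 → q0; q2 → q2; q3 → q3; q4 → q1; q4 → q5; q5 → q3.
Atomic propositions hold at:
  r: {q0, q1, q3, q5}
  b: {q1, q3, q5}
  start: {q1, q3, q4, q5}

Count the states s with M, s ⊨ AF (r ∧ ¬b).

Sat(¬b) = {q0, q2, q4}
Sat(r ∧ ¬b) = {q0}
AF (r ∧ ¬b): least fixpoint, start Z0 = {q0}, add states with every successor in Z. Z1 = {q0, q1}; fixed.
Sat(AF (r ∧ ¬b)) = {q0, q1}
|Sat(AF (r ∧ ¬b))| = |{q0, q1}| = 2.

2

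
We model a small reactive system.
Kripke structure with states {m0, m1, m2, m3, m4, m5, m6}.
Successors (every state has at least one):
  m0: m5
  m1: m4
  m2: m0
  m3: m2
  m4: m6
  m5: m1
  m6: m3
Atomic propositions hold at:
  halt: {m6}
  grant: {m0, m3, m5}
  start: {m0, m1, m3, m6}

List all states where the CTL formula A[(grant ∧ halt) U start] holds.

{m0, m1, m3, m6}

Sat(grant ∧ halt) = ∅
A[(grant ∧ halt) U start]: least fixpoint, start Z0 = Sat(start) = {m0, m1, m3, m6}, add states in Sat(grant ∧ halt) with every successor in Z. Already a fixed point.
Sat(A[(grant ∧ halt) U start]) = {m0, m1, m3, m6}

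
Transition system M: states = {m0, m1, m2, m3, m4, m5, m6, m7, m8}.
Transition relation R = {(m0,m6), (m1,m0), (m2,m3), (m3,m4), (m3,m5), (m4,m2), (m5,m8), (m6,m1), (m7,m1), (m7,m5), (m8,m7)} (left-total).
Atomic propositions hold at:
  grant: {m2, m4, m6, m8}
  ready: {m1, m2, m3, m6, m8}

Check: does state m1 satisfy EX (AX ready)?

Sat(AX ready) = {s : every successor in {m1, m2, m3, m6, m8}} = {m0, m2, m4, m5, m6}
Sat(EX (AX ready)) = {s : some successor in {m0, m2, m4, m5, m6}} = {m0, m1, m3, m4, m7}
m1 ∈ Sat(EX (AX ready)) = {m0, m1, m3, m4, m7}, so the formula holds at m1.

Yes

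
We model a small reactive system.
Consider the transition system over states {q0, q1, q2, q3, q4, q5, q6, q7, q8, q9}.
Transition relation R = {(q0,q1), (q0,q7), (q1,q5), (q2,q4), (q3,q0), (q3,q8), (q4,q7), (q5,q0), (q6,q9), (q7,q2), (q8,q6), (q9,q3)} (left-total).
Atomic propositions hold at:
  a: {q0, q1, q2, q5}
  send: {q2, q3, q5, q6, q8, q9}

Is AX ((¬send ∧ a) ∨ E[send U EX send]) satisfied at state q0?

Sat(¬send) = {q0, q1, q4, q7}
Sat(¬send ∧ a) = {q0, q1}
Sat(EX send) = {s : some successor in {q2, q3, q5, q6, q8, q9}} = {q1, q3, q6, q7, q8, q9}
E[send U EX send]: least fixpoint, start Z0 = Sat(EX send) = {q1, q3, q6, q7, q8, q9}, add states in Sat(send) with some successor in Z. Already a fixed point.
Sat(E[send U EX send]) = {q1, q3, q6, q7, q8, q9}
Sat((¬send ∧ a) ∨ E[send U EX send]) = {q0, q1, q3, q6, q7, q8, q9}
Sat(AX ((¬send ∧ a) ∨ E[send U EX send])) = {s : every successor in {q0, q1, q3, q6, q7, q8, q9}} = {q0, q3, q4, q5, q6, q8, q9}
q0 ∈ Sat(AX ((¬send ∧ a) ∨ E[send U EX send])) = {q0, q3, q4, q5, q6, q8, q9}, so the formula holds at q0.

Yes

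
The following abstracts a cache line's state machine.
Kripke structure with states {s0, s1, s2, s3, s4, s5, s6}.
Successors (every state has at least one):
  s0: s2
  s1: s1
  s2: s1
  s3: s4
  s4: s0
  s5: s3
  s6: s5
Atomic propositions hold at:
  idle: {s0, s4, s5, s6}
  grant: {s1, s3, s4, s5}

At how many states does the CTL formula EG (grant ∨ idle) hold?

1

Sat(grant ∨ idle) = {s0, s1, s3, s4, s5, s6}
EG (grant ∨ idle): greatest fixpoint, start Z0 = {s0, s1, s3, s4, s5, s6}, keep only states in Sat with some successor in Z. Z1 = {s1, s3, s4, s5, s6}; Z2 = {s1, s3, s5, s6}; Z3 = {s1, s5, s6}; Z4 = {s1, s6}; Z5 = {s1}; fixed.
Sat(EG (grant ∨ idle)) = {s1}
|Sat(EG (grant ∨ idle))| = |{s1}| = 1.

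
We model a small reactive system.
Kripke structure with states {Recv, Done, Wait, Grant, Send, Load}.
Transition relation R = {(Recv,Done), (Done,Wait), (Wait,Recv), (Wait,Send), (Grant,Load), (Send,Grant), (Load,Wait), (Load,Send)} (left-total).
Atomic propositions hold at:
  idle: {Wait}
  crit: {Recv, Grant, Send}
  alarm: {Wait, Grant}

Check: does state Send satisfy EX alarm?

Yes

Sat(EX alarm) = {s : some successor in {Wait, Grant}} = {Done, Send, Load}
Send ∈ Sat(EX alarm) = {Done, Send, Load}, so the formula holds at Send.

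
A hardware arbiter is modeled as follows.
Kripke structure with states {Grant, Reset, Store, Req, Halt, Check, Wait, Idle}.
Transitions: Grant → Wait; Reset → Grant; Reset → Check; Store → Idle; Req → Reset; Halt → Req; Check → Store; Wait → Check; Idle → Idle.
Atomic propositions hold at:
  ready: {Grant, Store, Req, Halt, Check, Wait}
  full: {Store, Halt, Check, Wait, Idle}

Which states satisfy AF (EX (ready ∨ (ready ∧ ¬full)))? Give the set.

{Grant, Reset, Req, Halt, Check, Wait}

Sat(¬full) = {Grant, Reset, Req}
Sat(ready ∧ ¬full) = {Grant, Req}
Sat(ready ∨ (ready ∧ ¬full)) = {Grant, Store, Req, Halt, Check, Wait}
Sat(EX (ready ∨ (ready ∧ ¬full))) = {s : some successor in {Grant, Store, Req, Halt, Check, Wait}} = {Grant, Reset, Halt, Check, Wait}
AF (EX (ready ∨ (ready ∧ ¬full))): least fixpoint, start Z0 = {Grant, Reset, Halt, Check, Wait}, add states with every successor in Z. Z1 = {Grant, Reset, Req, Halt, Check, Wait}; fixed.
Sat(AF (EX (ready ∨ (ready ∧ ¬full)))) = {Grant, Reset, Req, Halt, Check, Wait}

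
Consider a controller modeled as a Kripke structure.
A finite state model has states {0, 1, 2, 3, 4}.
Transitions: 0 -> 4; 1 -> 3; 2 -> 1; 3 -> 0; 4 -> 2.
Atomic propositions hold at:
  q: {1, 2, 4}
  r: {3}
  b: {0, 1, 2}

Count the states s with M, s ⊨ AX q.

3

Sat(AX q) = {s : every successor in {1, 2, 4}} = {0, 2, 4}
|Sat(AX q)| = |{0, 2, 4}| = 3.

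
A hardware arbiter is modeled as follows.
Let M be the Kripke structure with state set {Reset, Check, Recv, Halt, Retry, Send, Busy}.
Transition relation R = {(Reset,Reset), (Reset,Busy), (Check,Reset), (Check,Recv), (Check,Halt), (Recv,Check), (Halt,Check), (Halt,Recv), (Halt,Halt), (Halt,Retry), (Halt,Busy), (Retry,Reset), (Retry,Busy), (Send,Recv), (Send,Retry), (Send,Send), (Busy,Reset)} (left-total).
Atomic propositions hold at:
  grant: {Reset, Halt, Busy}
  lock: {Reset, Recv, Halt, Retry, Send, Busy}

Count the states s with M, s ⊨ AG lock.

3

AG lock: greatest fixpoint, start Z0 = {Reset, Recv, Halt, Retry, Send, Busy}, keep only states in Sat with every successor in Z. Z1 = {Reset, Retry, Send, Busy}; Z2 = {Reset, Retry, Busy}; fixed.
Sat(AG lock) = {Reset, Retry, Busy}
|Sat(AG lock)| = |{Reset, Retry, Busy}| = 3.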